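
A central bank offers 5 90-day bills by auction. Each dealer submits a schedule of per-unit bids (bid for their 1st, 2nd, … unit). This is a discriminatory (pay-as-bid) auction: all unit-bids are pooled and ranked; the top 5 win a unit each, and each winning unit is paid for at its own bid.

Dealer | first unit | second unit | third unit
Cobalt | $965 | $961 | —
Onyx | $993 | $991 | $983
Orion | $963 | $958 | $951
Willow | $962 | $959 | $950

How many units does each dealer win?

All unit-bids, highest first — top 5: 993 (Onyx-1), 991 (Onyx-2), 983 (Onyx-3), 965 (Cobalt-1), 963 (Orion-1)
Next rejected bid: $962 (not a price — pay-as-bid).
Allocation: Cobalt 1, Onyx 3, Orion 1.

Cobalt 1, Onyx 3, Orion 1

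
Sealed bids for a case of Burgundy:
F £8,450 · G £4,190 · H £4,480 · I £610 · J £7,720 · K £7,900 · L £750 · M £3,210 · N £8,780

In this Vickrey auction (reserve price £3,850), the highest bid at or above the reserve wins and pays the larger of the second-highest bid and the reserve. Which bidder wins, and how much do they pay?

Vickrey auction (reserve price £3,850): the highest bid at or above the reserve wins and pays the larger of the second-highest bid and the reserve.
Bids in order: 8,780 (N) > 8,450 (F) > 7,900 (K) > 7,720 (J) > 4,480 (H) > 4,190 (G) > …
Highest eligible bid: N at £8,780.
max(second-highest £8,450, reserve £3,850) = £8,450; the reserve does not bind.

N pays £8,450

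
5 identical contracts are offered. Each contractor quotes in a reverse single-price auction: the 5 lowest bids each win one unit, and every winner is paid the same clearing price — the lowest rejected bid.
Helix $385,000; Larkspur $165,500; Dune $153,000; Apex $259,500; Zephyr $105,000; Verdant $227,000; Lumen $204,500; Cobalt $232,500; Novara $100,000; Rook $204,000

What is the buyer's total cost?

Total cost: $1,022,500

Bids ranked low→high: 100,000 (Novara), 105,000 (Zephyr), 153,000 (Dune), 165,500 (Larkspur), 204,000 (Rook), 204,500 (Lumen), 227,000 (Verdant), …
Lowest 5: Novara, Zephyr, Dune, Larkspur, Rook.
Lowest unsuccessful bid: $204,500 → clearing price.
Total cost = 5 × $204,500 = $1,022,500.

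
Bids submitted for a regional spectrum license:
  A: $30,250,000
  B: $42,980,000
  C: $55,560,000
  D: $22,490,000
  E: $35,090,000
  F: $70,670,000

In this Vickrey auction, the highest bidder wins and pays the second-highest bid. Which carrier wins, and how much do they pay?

Rule: the highest bidder wins and pays the second-highest bid.
Bids ranked: 70,670,000 (F) > 55,560,000 (C) > 42,980,000 (B) > 35,090,000 (E) > 30,250,000 (A) > 22,490,000 (D)
F wins with the highest bid; price is set by the runner-up at $55,560,000.

F pays $55,560,000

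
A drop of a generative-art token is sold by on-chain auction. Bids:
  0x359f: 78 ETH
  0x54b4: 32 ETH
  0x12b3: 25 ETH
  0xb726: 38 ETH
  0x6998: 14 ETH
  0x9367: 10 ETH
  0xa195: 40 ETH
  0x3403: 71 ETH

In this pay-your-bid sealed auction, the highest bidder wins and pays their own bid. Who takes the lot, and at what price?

0x359f pays 78 ETH

Rule: the highest bidder wins and pays their own bid.
Bids ranked: 78 (0x359f) > 71 (0x3403) > 40 (0xa195) > 38 (0xb726) > 32 (0x54b4) > 25 (0x12b3) > …
First-price: 0x359f pays what they bid, 78 ETH.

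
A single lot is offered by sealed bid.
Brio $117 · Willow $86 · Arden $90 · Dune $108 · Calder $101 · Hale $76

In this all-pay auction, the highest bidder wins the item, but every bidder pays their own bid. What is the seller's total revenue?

Bids ranked: 117 (Brio) > 108 (Dune) > 101 (Calder) > 90 (Arden) > 86 (Willow) > 76 (Hale)
Brio wins with the top bid; all bids are sunk regardless.
Every bidder forfeits their bid regardless of winning.
Revenue = 117 + 86 + 90 + 108 + 101 + 76 = $578.

Total revenue: $578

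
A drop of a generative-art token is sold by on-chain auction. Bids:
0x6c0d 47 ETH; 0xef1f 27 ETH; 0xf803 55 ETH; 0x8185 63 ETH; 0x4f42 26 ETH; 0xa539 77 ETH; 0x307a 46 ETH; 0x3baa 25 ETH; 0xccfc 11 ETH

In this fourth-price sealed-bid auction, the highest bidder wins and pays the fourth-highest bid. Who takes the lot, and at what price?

Fourth-price sealed-bid auction: the highest bidder wins and pays the fourth-highest bid.
Bids ranked: 77 (0xa539) > 63 (0x8185) > 55 (0xf803) > 47 (0x6c0d) > 46 (0x307a) > 27 (0xef1f) > …
0xa539 is highest; pays the fourth-highest bid, 47 ETH.

0xa539 pays 47 ETH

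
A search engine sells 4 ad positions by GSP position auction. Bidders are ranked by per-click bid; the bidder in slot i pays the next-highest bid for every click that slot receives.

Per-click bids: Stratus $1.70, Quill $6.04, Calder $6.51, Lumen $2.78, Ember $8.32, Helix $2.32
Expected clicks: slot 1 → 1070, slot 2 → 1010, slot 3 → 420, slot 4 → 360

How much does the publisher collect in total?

Sorting advertisers: $8.32 (Ember) > $6.51 (Calder) > $6.04 (Quill) > $2.78 (Lumen) > $2.32 (Helix) > …
Slot 1: Ember pays $6.51 × 1070 = $6965.70
Slot 2: Calder pays $6.04 × 1010 = $6100.40
Slot 3: Quill pays $2.78 × 420 = $1167.60
Slot 4: Lumen pays $2.32 × 360 = $835.20
Total = $15068.90

Total revenue: $15068.90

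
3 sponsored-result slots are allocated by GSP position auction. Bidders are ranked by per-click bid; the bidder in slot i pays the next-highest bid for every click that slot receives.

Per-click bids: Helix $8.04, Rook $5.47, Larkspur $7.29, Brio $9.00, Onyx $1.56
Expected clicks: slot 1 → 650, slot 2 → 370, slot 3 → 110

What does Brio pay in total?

Sorting advertisers: $9.00 (Brio) > $8.04 (Helix) > $7.29 (Larkspur) > $5.47 (Rook) > …
Brio holds slot 1 → pays next bid $8.04 × 650 clicks = $5226.00.

Brio pays $5226.00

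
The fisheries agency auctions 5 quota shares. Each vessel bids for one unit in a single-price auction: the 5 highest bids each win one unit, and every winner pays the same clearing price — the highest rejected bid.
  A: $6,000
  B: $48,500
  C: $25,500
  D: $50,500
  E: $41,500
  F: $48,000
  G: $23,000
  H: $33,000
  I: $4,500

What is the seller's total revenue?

Total revenue: $127,500

Ordering the bids: 50,500 (D), 48,500 (B), 48,000 (F), 41,500 (E), 33,000 (H), 25,500 (C), 23,000 (G), …
The 5 highest are D, B, F, E, H.
First losing bid is C's $25,500, which sets the uniform price.
Total revenue = 5 × $25,500 = $127,500.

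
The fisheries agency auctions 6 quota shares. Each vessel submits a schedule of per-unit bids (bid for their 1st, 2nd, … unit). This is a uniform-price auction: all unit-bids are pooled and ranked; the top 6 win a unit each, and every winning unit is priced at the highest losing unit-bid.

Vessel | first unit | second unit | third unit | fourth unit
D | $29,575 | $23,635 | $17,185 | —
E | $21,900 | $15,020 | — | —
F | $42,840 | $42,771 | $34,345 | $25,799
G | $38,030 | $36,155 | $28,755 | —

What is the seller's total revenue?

All unit-bids, highest first — top 6: 42,840 (F-1), 42,771 (F-2), 38,030 (G-1), 36,155 (G-2), 34,345 (F-3), 29,575 (D-1)
The (k+1)-th unit-bid is $28,755.
Allocation: D 1, F 3, G 2. Every unit priced at $28,755.
Revenue = 6 × 28,755 = $172,530.

Total revenue: $172,530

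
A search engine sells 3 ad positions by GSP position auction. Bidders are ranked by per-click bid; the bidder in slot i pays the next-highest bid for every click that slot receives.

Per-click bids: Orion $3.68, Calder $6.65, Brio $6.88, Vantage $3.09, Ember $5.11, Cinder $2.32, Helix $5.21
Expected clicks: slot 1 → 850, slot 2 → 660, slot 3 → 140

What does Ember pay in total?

Ember pays $0.00

Ranked by bid: $6.88 (Brio) > $6.65 (Calder) > $5.21 (Helix) > $5.11 (Ember) > …
Ember ranks below slot 3 → no slot, pays nothing.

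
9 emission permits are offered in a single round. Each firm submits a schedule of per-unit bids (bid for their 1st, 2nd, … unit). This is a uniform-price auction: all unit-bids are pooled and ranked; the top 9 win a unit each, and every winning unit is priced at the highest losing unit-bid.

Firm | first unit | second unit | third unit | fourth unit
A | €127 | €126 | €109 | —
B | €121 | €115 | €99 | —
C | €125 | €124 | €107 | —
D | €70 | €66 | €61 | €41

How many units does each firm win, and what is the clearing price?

A 3, B 3, C 3; clearing price €70

All unit-bids, highest first — top 9: 127 (A-1), 126 (A-2), 125 (C-1), 124 (C-2), 121 (B-1), 115 (B-2), 109 (A-3), 107 (C-3), 99 (B-3)
First bid not allocated: €70.
Allocation: A 3, B 3, C 3.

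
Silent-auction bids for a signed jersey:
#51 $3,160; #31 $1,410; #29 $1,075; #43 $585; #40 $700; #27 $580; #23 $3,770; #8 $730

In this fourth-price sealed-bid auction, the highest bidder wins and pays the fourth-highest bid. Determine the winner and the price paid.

#23 pays $1,075

Bids ranked: 3,770 (#23) > 3,160 (#51) > 1,410 (#31) > 1,075 (#29) > 730 (#8) > 700 (#40) > …
#23 is highest; pays the fourth-highest bid, $1,075.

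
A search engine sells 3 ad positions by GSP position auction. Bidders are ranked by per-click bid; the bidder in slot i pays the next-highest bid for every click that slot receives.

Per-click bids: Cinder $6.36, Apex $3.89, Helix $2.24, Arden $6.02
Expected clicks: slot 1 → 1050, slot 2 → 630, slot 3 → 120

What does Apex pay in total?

Apex pays $268.80

Sorting advertisers: $6.36 (Cinder) > $6.02 (Arden) > $3.89 (Apex) > $2.24 (Helix)
Apex holds slot 3 → pays next bid $2.24 × 120 clicks = $268.80.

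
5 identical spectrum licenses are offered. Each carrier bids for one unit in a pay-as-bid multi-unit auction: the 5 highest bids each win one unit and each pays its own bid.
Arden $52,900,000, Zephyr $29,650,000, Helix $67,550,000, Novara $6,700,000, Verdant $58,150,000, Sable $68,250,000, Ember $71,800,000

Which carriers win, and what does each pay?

Ember $71,800,000, Sable $68,250,000, Helix $67,550,000, Verdant $58,150,000, Arden $52,900,000

Ordering the bids: 71,800,000 (Ember), 68,250,000 (Sable), 67,550,000 (Helix), 58,150,000 (Verdant), 52,900,000 (Arden), 29,650,000 (Zephyr), 6,700,000 (Novara)
Winners (5 units): Ember, Sable, Helix, Verdant, Arden.
Each winner pays its own bid: Ember $71,800,000, Sable $68,250,000, Helix $67,550,000, Verdant $58,150,000, Arden $52,900,000.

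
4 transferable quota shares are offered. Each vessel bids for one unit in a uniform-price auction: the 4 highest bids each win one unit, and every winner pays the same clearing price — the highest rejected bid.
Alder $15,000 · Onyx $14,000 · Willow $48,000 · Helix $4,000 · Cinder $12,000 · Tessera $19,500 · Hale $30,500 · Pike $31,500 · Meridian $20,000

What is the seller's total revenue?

Sorting: 48,000 (Willow), 31,500 (Pike), 30,500 (Hale), 20,000 (Meridian), 19,500 (Tessera), 15,000 (Alder), …
Winners (4 units): Willow, Pike, Hale, Meridian.
First losing bid is Tessera's $19,500, which sets the uniform price.
Total revenue = 4 × $19,500 = $78,000.

Total revenue: $78,000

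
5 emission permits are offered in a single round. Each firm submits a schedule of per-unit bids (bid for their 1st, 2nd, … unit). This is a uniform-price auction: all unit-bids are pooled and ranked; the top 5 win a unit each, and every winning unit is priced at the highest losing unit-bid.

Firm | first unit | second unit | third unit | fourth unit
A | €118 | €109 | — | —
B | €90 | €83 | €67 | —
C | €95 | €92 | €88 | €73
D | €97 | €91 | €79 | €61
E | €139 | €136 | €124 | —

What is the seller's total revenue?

All unit-bids, highest first — top 5: 139 (E-1), 136 (E-2), 124 (E-3), 118 (A-1), 109 (A-2)
First bid not allocated: €97.
Allocation: A 2, E 3. Every unit priced at €97.
Revenue = 5 × 97 = €485.

Total revenue: €485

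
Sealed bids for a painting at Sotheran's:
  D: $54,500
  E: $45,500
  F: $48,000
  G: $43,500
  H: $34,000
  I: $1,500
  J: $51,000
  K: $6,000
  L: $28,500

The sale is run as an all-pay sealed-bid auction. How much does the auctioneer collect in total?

Total revenue: $312,500

Bids ranked: 54,500 (D) > 51,000 (J) > 48,000 (F) > 45,500 (E) > 43,500 (G) > 34,000 (H) > …
Every bidder forfeits their bid regardless of winning.
Revenue = 54,500 + 45,500 + 48,000 + 43,500 + 34,000 + 1,500 + 51,000 + 6,000 + 28,500 = $312,500.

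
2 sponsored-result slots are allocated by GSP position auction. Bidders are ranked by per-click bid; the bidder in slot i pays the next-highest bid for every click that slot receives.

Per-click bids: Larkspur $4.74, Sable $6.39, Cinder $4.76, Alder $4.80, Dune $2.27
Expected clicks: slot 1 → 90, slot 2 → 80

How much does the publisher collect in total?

Total revenue: $812.80

Sorting advertisers: $6.39 (Sable) > $4.80 (Alder) > $4.76 (Cinder) > …
Slot 1: Sable pays $4.80 × 90 = $432.00
Slot 2: Alder pays $4.76 × 80 = $380.80
Total = $812.80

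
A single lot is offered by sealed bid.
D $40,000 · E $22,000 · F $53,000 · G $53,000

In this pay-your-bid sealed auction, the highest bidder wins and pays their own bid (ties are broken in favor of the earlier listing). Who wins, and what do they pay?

Sorting bids: 53,000 (F) > 53,000 (G) > 40,000 (D) > 22,000 (E)
F and G tie at $53,000; tie-break gives it to F.
F has the highest bid and pays exactly that: $53,000.

F pays $53,000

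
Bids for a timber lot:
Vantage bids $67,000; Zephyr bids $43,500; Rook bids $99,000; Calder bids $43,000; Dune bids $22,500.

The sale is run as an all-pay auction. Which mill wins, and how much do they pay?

Rook pays $99,000

Rule: the highest bidder wins the item, but every bidder pays their own bid.
Bids ranked: 99,000 (Rook) > 67,000 (Vantage) > 43,500 (Zephyr) > 43,000 (Calder) > 22,500 (Dune)
Rook is highest and takes the item; every bidder forfeits their bid.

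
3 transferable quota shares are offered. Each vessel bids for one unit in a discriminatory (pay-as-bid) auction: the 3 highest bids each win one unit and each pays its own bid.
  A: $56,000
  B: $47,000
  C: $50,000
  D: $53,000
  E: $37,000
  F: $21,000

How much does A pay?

Ordering the bids: 56,000 (A), 53,000 (D), 50,000 (C), 47,000 (B), 37,000 (E), …
Winners (3 units): A, D, C.
A wins → own bid $56,000.

A pays $56,000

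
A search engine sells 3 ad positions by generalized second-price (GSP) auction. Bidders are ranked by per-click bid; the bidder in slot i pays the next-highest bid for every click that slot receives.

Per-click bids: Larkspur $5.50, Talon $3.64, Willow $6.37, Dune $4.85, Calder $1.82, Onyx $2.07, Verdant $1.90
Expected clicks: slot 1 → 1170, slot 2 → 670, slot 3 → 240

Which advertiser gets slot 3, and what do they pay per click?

Dune; $3.64 per click

Per-click bids in order: $6.37 (Willow) > $5.50 (Larkspur) > $4.85 (Dune) > $3.64 (Talon) > …
Slot 3 goes to the third-ranked bidder, Dune, who pays the next bid down: $3.64/click.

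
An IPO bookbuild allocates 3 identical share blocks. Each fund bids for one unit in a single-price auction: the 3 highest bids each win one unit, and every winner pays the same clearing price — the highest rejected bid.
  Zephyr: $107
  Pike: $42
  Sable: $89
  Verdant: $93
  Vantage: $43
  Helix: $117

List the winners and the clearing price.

Helix, Zephyr, Verdant; each pays $89

Ordering the bids: 117 (Helix), 107 (Zephyr), 93 (Verdant), 89 (Sable), 43 (Vantage), …
Top 3: Helix, Zephyr, Verdant.
Highest unsuccessful bid: $89 → clearing price.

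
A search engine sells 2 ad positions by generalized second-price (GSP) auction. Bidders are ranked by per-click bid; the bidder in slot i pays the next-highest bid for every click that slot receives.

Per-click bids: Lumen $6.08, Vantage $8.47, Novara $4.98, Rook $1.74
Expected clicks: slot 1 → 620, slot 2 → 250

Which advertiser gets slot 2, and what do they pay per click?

Sorting advertisers: $8.47 (Vantage) > $6.08 (Lumen) > $4.98 (Novara) > …
Slot 2 goes to the second-ranked bidder, Lumen, who pays the next bid down: $4.98/click.

Lumen; $4.98 per click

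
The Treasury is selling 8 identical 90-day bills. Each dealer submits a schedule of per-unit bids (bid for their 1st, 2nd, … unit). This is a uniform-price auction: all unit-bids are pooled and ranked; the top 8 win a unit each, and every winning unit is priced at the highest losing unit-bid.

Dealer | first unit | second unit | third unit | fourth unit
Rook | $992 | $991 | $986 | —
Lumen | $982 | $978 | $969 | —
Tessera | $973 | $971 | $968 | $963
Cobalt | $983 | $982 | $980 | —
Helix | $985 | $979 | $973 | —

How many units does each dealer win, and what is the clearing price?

All unit-bids, highest first — top 8: 992 (Rook-1), 991 (Rook-2), 986 (Rook-3), 985 (Helix-1), 983 (Cobalt-1), 982 (Lumen-1), 982 (Cobalt-2), 980 (Cobalt-3)
Highest rejected unit-bid = $979.
Allocation: Cobalt 3, Helix 1, Lumen 1, Rook 3.

Cobalt 3, Helix 1, Lumen 1, Rook 3; clearing price $979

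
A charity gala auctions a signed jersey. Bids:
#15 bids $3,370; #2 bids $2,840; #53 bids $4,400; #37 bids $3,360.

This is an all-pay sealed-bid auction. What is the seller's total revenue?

Total revenue: $13,970

Bids ranked: 4,400 (#53) > 3,370 (#15) > 3,360 (#37) > 2,840 (#2)
#53 wins with the top bid; all bids are sunk regardless.
Every bidder forfeits their bid regardless of winning.
Revenue = 3,370 + 2,840 + 4,400 + 3,360 = $13,970.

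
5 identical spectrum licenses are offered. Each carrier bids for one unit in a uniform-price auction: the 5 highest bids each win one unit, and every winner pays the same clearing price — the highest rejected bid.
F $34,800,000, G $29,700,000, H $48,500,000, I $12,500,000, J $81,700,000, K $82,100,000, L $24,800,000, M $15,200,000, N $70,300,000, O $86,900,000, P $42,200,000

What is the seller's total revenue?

Sorting: 86,900,000 (O), 82,100,000 (K), 81,700,000 (J), 70,300,000 (N), 48,500,000 (H), 42,200,000 (P), 34,800,000 (F), …
Winners (5 units): O, K, J, N, H.
Clearing price = highest rejected bid = $42,200,000.
Total revenue = 5 × $42,200,000 = $211,000,000.

Total revenue: $211,000,000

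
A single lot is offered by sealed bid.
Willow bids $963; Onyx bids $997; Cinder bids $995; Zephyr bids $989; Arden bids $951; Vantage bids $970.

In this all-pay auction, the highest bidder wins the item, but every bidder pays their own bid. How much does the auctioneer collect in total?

All-pay auction: the highest bidder wins the item, but every bidder pays their own bid.
Sorting bids: 997 (Onyx) > 995 (Cinder) > 989 (Zephyr) > 970 (Vantage) > 963 (Willow) > 951 (Arden)
Every bidder forfeits their bid regardless of winning.
Revenue = 963 + 997 + 995 + 989 + 951 + 970 = $5,865.

Total revenue: $5,865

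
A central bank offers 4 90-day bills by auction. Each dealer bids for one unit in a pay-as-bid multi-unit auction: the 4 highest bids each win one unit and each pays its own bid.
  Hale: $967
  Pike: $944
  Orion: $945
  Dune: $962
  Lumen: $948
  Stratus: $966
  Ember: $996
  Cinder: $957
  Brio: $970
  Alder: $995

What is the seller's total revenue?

Total revenue: $3,928

Bids ranked high→low: 996 (Ember), 995 (Alder), 970 (Brio), 967 (Hale), 966 (Stratus), 962 (Dune), …
Top 4: Ember, Alder, Brio, Hale.
Total revenue = 996 + 995 + 970 + 967 = $3,928.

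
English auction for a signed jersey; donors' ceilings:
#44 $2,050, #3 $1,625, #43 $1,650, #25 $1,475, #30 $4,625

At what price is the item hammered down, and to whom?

Limits ranked: 4,625 (#30) > 2,050 (#44) > 1,650 (#43) > 1,625 (#3) > 1,475 (#25)
Once the price passes $2,050, only #30 is left; the hammer falls at #44's limit of $2,050.

#30 wins at $2,050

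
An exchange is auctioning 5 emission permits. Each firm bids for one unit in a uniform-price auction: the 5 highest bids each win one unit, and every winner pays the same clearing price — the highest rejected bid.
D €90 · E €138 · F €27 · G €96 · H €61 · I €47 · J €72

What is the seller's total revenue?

Sorting: 138 (E), 96 (G), 90 (D), 72 (J), 61 (H), 47 (I), 27 (F)
Winners (5 units): E, G, D, J, H.
Clearing price = highest rejected bid = €47.
Total revenue = 5 × €47 = €235.

Total revenue: €235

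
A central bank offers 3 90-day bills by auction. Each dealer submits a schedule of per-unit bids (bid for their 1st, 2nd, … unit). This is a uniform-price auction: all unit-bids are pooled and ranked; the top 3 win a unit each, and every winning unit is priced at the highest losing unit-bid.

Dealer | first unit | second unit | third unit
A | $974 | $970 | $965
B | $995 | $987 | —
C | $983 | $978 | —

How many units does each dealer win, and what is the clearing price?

All unit-bids, highest first — top 3: 995 (B-1), 987 (B-2), 983 (C-1)
The (k+1)-th unit-bid is $978.
Allocation: B 2, C 1.

B 2, C 1; clearing price $978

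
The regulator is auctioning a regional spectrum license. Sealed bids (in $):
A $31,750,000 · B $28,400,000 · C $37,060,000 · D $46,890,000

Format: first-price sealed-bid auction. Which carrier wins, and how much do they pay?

Rule: the highest bidder wins and pays their own bid.
Bids ranked: 46,890,000 (D) > 37,060,000 (C) > 31,750,000 (A) > 28,400,000 (B)
D is highest → pays own bid, $46,890,000.

D pays $46,890,000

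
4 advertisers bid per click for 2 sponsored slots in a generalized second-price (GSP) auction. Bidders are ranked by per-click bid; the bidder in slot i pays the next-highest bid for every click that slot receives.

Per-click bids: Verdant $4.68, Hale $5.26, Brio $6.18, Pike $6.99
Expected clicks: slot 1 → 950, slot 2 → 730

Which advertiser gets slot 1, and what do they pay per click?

Pike; $6.18 per click

Ranked by bid: $6.99 (Pike) > $6.18 (Brio) > $5.26 (Hale) > …
Slot 1 goes to the first-ranked bidder, Pike, who pays the next bid down: $6.18/click.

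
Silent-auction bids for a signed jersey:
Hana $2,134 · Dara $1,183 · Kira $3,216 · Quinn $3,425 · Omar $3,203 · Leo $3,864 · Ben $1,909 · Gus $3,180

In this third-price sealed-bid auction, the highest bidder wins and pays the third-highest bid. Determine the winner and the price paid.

Bids in order: 3,864 (Leo) > 3,425 (Quinn) > 3,216 (Kira) > 3,203 (Omar) > 3,180 (Gus) > 2,134 (Hana) > …
Leo is highest; pays the third-highest bid, $3,216.

Leo pays $3,216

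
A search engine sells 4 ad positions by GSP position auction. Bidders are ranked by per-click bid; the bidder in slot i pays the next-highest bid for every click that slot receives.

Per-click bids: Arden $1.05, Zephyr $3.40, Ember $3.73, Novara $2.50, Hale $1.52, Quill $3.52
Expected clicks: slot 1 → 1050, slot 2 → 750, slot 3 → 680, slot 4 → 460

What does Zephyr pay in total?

Per-click bids in order: $3.73 (Ember) > $3.52 (Quill) > $3.40 (Zephyr) > $2.50 (Novara) > $1.52 (Hale) > …
Zephyr holds slot 3 → pays next bid $2.50 × 680 clicks = $1700.00.

Zephyr pays $1700.00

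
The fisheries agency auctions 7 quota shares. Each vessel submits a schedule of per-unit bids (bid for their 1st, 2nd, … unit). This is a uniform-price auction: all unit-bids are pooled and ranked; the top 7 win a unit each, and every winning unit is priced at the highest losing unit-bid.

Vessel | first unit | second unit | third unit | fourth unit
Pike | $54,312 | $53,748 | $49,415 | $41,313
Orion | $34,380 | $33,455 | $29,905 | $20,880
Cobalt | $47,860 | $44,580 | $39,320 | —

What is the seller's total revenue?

All unit-bids, highest first — top 7: 54,312 (Pike-1), 53,748 (Pike-2), 49,415 (Pike-3), 47,860 (Cobalt-1), 44,580 (Cobalt-2), 41,313 (Pike-4), 39,320 (Cobalt-3)
The (k+1)-th unit-bid is $34,380.
Allocation: Cobalt 3, Pike 4. Every unit priced at $34,380.
Revenue = 7 × 34,380 = $240,660.

Total revenue: $240,660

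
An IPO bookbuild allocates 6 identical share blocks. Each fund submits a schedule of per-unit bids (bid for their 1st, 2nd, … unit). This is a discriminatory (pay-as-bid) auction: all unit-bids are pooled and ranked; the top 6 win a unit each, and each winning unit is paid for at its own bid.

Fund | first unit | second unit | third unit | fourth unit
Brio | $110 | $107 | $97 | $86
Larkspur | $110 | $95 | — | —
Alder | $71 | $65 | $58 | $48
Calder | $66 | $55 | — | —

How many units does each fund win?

Brio 4, Larkspur 2

Merging the schedules and taking the best 6: 110 (Brio-1), 110 (Larkspur-1), 107 (Brio-2), 97 (Brio-3), 95 (Larkspur-2), 86 (Brio-4)
Next rejected bid: $71 (not a price — pay-as-bid).
Allocation: Brio 4, Larkspur 2.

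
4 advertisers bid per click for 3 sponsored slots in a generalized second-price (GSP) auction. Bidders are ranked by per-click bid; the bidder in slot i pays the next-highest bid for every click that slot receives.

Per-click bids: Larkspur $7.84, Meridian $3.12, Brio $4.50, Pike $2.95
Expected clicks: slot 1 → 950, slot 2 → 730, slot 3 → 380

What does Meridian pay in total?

Meridian pays $1121.00

Sorting advertisers: $7.84 (Larkspur) > $4.50 (Brio) > $3.12 (Meridian) > $2.95 (Pike)
Meridian holds slot 3 → pays next bid $2.95 × 380 clicks = $1121.00.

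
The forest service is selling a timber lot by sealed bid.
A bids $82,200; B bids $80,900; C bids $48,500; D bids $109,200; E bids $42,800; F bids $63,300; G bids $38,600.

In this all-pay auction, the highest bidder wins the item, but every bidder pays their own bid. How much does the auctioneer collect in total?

Total revenue: $465,500

Sorting bids: 109,200 (D) > 82,200 (A) > 80,900 (B) > 63,300 (F) > 48,500 (C) > 42,800 (E) > …
Every bidder forfeits their bid regardless of winning.
Revenue = 82,200 + 80,900 + 48,500 + 109,200 + 42,800 + 63,300 + 38,600 = $465,500.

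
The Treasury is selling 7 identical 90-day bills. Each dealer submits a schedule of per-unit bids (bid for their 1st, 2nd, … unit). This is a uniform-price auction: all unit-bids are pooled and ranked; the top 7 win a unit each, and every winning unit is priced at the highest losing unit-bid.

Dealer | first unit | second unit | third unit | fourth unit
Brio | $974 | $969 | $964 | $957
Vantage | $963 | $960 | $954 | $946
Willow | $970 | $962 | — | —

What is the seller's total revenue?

Pooled unit-bids ranked (top 7): 974 (Brio-1), 970 (Willow-1), 969 (Brio-2), 964 (Brio-3), 963 (Vantage-1), 962 (Willow-2), 960 (Vantage-2)
The (k+1)-th unit-bid is $957.
Allocation: Brio 3, Vantage 2, Willow 2. Every unit priced at $957.
Revenue = 7 × 957 = $6,699.

Total revenue: $6,699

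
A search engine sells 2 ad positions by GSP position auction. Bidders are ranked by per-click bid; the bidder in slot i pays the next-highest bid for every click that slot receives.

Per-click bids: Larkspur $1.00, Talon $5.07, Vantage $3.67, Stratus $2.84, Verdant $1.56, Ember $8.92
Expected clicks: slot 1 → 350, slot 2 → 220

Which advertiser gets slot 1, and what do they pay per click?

Per-click bids in order: $8.92 (Ember) > $5.07 (Talon) > $3.67 (Vantage) > …
Slot 1 goes to the first-ranked bidder, Ember, who pays the next bid down: $5.07/click.

Ember; $5.07 per click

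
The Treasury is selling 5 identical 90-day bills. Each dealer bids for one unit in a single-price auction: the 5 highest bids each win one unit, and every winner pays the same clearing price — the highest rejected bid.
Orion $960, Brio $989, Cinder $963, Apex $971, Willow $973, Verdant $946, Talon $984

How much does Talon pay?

Talon pays $960

Sorting: 989 (Brio), 984 (Talon), 973 (Willow), 971 (Apex), 963 (Cinder), 960 (Orion), 946 (Verdant)
Winners (5 units): Brio, Talon, Willow, Apex, Cinder.
Clearing price = highest rejected bid = $960.
Talon wins → pays $960.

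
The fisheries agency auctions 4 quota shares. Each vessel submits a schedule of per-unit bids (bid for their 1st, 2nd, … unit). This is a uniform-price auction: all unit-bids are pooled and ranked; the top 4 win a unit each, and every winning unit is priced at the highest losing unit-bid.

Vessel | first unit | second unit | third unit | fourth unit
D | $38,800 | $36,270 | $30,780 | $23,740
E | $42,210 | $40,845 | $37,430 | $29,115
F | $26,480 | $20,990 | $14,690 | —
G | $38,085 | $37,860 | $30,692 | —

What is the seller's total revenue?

All unit-bids, highest first — top 4: 42,210 (E-1), 40,845 (E-2), 38,800 (D-1), 38,085 (G-1)
First bid not allocated: $37,860.
Allocation: D 1, E 2, G 1. Every unit priced at $37,860.
Revenue = 4 × 37,860 = $151,440.

Total revenue: $151,440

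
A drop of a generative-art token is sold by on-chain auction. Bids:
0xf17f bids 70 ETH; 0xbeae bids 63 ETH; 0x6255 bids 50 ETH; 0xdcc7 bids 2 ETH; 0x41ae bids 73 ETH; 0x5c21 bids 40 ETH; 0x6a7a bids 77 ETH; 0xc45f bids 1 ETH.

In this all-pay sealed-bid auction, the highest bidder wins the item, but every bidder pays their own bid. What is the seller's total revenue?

Sorting bids: 77 (0x6a7a) > 73 (0x41ae) > 70 (0xf17f) > 63 (0xbeae) > 50 (0x6255) > 40 (0x5c21) > …
Every bidder forfeits their bid regardless of winning.
Revenue = 70 + 63 + 50 + 2 + 73 + 40 + 77 + 1 = 376 ETH.

Total revenue: 376 ETH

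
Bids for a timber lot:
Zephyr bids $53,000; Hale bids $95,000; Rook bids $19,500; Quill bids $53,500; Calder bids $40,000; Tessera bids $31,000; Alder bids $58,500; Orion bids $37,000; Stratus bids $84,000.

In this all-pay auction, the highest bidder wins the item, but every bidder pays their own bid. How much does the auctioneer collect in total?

Total revenue: $471,500

All-pay auction: the highest bidder wins the item, but every bidder pays their own bid.
Bids ranked: 95,000 (Hale) > 84,000 (Stratus) > 58,500 (Alder) > 53,500 (Quill) > 53,000 (Zephyr) > 40,000 (Calder) > …
Hale wins with the top bid; all bids are sunk regardless.
Every bidder forfeits their bid regardless of winning.
Revenue = 53,000 + 95,000 + 19,500 + 53,500 + 40,000 + 31,000 + 58,500 + 37,000 + 84,000 = $471,500.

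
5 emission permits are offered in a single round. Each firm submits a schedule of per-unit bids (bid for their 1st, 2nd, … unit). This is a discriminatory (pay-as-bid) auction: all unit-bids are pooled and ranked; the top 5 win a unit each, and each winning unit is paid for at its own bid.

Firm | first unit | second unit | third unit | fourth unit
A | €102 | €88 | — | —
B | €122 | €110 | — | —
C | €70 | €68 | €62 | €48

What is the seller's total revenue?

Total revenue: €492

All unit-bids, highest first — top 5: 122 (B-1), 110 (B-2), 102 (A-1), 88 (A-2), 70 (C-1)
Next rejected bid: €68 (not a price — pay-as-bid).
Each winning unit pays its own bid.
Revenue = 122 + 110 + 102 + 88 + 70 = €492.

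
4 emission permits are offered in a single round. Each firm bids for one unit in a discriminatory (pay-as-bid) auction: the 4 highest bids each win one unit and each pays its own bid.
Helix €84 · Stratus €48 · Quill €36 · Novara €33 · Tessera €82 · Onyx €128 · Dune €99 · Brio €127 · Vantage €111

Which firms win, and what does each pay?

Ordering the bids: 128 (Onyx), 127 (Brio), 111 (Vantage), 99 (Dune), 84 (Helix), 82 (Tessera), …
Top 4: Onyx, Brio, Vantage, Dune.
Each winner pays its own bid: Onyx €128, Brio €127, Vantage €111, Dune €99.

Onyx €128, Brio €127, Vantage €111, Dune €99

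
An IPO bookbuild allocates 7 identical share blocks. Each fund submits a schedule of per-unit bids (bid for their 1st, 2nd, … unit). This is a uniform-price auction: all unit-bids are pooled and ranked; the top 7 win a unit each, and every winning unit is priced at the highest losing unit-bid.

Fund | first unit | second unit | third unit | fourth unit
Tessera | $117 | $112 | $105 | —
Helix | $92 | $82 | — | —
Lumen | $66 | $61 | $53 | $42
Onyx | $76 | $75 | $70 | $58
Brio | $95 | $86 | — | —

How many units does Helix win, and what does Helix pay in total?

Helix: 2 units, pays $152

Merging the schedules and taking the best 7: 117 (Tessera-1), 112 (Tessera-2), 105 (Tessera-3), 95 (Brio-1), 92 (Helix-1), 86 (Brio-2), 82 (Helix-2)
First bid not allocated: $76.
Helix wins 2 unit(s) at $76 each.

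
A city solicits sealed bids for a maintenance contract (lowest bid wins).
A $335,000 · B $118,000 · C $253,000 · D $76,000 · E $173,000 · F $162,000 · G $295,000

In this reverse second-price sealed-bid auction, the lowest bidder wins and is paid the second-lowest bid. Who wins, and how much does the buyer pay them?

D is paid $118,000

Rule: the lowest bidder wins and is paid the second-lowest bid.
Sorting bids: 76,000 (D) < 118,000 (B) < 162,000 (F) < 173,000 (E) < 253,000 (C) < 295,000 (G) < …
D wins with the lowest bid; price is set by the runner-up at $118,000.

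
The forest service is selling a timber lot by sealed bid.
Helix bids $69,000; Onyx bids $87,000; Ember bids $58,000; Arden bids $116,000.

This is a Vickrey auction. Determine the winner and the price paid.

Bids in order: 116,000 (Arden) > 87,000 (Onyx) > 69,000 (Helix) > 58,000 (Ember)
Arden wins with the highest bid; price is set by the runner-up at $87,000.

Arden pays $87,000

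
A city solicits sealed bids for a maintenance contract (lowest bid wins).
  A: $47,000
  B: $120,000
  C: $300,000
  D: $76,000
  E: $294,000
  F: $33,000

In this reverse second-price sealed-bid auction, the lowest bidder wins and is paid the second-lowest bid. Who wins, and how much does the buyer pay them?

F is paid $47,000

Rule: the lowest bidder wins and is paid the second-lowest bid.
Bids in order: 33,000 (F) < 47,000 (A) < 76,000 (D) < 120,000 (B) < 294,000 (E) < 300,000 (C)
F is lowest; is paid the second-lowest bid, $47,000.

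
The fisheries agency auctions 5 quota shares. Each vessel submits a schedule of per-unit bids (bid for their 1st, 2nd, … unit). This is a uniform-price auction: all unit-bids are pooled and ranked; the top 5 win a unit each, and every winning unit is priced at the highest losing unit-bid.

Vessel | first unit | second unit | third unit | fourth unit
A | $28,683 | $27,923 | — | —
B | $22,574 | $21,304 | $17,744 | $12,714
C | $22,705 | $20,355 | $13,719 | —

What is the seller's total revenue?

Merging the schedules and taking the best 5: 28,683 (A-1), 27,923 (A-2), 22,705 (C-1), 22,574 (B-1), 21,304 (B-2)
The (k+1)-th unit-bid is $20,355.
Allocation: A 2, B 2, C 1. Every unit priced at $20,355.
Revenue = 5 × 20,355 = $101,775.

Total revenue: $101,775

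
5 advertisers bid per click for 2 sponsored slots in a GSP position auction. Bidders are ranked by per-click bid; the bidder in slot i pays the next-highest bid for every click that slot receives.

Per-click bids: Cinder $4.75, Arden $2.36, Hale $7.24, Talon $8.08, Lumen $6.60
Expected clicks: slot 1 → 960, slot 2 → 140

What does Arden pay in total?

Per-click bids in order: $8.08 (Talon) > $7.24 (Hale) > $6.60 (Lumen) > …
Arden ranks below slot 2 → no slot, pays nothing.

Arden pays $0.00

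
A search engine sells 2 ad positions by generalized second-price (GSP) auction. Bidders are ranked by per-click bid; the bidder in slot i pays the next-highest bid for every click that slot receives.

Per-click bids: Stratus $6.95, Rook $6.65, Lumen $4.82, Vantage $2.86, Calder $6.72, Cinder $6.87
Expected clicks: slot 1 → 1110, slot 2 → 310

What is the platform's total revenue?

Per-click bids in order: $6.95 (Stratus) > $6.87 (Cinder) > $6.72 (Calder) > …
Slot 1: Stratus pays $6.87 × 1110 = $7625.70
Slot 2: Cinder pays $6.72 × 310 = $2083.20
Total = $9708.90

Total revenue: $9708.90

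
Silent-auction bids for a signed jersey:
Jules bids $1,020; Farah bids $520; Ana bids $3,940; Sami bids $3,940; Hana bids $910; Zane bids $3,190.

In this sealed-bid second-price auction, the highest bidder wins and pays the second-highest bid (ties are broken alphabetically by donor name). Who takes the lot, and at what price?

Sealed-bid second-price auction: the highest bidder wins and pays the second-highest bid.
Sorting bids: 3,940 (Ana) > 3,940 (Sami) > 3,190 (Zane) > 1,020 (Jules) > 910 (Hana) > 520 (Farah)
Tie at $3,940 → Ana wins by tie-break.
Ana is highest; pays the second-highest bid, $3,940.

Ana pays $3,940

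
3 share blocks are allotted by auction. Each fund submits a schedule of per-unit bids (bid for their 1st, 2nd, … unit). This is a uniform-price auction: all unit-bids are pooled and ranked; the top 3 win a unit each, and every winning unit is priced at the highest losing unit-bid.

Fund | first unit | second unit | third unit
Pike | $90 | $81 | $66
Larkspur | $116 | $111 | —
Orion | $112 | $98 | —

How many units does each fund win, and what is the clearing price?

Pooled unit-bids ranked (top 3): 116 (Larkspur-1), 112 (Orion-1), 111 (Larkspur-2)
First bid not allocated: $98.
Allocation: Larkspur 2, Orion 1.

Larkspur 2, Orion 1; clearing price $98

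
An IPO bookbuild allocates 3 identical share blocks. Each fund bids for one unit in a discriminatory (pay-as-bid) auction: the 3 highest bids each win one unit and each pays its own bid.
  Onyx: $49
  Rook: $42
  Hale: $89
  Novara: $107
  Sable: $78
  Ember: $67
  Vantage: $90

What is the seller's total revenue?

Total revenue: $286

Sorting: 107 (Novara), 90 (Vantage), 89 (Hale), 78 (Sable), 67 (Ember), …
Top 3: Novara, Vantage, Hale.
Total revenue = 107 + 90 + 89 = $286.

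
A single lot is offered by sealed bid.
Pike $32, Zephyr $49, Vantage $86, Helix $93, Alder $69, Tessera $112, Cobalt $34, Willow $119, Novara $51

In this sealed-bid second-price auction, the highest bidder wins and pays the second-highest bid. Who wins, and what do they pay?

Rule: the highest bidder wins and pays the second-highest bid.
Sorting bids: 119 (Willow) > 112 (Tessera) > 93 (Helix) > 86 (Vantage) > 69 (Alder) > 51 (Novara) > …
Second-price: Willow pays Tessera's bid of $112.

Willow pays $112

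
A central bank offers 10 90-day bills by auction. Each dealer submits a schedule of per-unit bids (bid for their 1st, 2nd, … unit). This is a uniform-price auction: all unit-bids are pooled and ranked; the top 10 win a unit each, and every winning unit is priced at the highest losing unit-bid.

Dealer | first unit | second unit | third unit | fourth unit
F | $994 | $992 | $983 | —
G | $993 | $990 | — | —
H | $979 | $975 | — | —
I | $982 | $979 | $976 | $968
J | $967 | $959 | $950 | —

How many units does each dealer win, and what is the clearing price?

All unit-bids, highest first — top 10: 994 (F-1), 993 (G-1), 992 (F-2), 990 (G-2), 983 (F-3), 982 (I-1), 979 (H-1), 979 (I-2), 976 (I-3), 975 (H-2)
First bid not allocated: $968.
Allocation: F 3, G 2, H 2, I 3.

F 3, G 2, H 2, I 3; clearing price $968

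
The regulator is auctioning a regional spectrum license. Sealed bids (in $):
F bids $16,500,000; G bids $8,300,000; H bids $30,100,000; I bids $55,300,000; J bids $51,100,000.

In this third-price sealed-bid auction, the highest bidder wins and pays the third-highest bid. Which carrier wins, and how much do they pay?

I pays $30,100,000

Sorting bids: 55,300,000 (I) > 51,100,000 (J) > 30,100,000 (H) > 16,500,000 (F) > 8,300,000 (G)
I wins; payment is bid #3 in the ranking = $30,100,000.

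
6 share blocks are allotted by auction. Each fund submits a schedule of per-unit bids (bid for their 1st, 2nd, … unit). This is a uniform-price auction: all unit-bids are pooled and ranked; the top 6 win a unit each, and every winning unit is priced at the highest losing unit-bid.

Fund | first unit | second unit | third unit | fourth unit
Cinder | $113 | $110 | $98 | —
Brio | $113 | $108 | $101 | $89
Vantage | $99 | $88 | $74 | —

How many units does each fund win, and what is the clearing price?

Brio 3, Cinder 2, Vantage 1; clearing price $98

Merging the schedules and taking the best 6: 113 (Cinder-1), 113 (Brio-1), 110 (Cinder-2), 108 (Brio-2), 101 (Brio-3), 99 (Vantage-1)
The (k+1)-th unit-bid is $98.
Allocation: Brio 3, Cinder 2, Vantage 1.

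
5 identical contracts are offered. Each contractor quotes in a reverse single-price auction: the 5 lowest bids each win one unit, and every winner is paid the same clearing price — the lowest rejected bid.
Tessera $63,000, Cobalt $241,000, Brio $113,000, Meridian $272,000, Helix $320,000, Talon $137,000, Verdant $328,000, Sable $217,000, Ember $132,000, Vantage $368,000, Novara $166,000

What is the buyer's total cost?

Bids ranked low→high: 63,000 (Tessera), 113,000 (Brio), 132,000 (Ember), 137,000 (Talon), 166,000 (Novara), 217,000 (Sable), 241,000 (Cobalt), …
The 5 lowest are Tessera, Brio, Ember, Talon, Novara.
First losing bid is Sable's $217,000, which sets the uniform price.
Total cost = 5 × $217,000 = $1,085,000.

Total cost: $1,085,000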